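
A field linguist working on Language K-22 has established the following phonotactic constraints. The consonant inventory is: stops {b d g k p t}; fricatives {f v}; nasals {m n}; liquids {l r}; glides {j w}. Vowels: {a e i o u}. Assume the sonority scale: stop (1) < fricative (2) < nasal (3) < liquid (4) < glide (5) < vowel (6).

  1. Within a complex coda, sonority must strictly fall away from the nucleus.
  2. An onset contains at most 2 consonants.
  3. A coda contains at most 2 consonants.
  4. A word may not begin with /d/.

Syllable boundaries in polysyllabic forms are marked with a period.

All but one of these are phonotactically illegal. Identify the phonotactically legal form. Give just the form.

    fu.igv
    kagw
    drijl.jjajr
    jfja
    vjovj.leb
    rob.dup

fu.igv — violates constraint 1: syllable 2 coda /gv/: /g/ (stop, 1) → /v/ (fricative, 2) does not fall → phonotactically illegal
kagw — violates constraint 1: syllable 1 coda /gw/: /g/ (stop, 1) → /w/ (glide, 5) does not fall → phonotactically illegal
drijl.jjajr — violates constraint 4: word begins with /d/ → phonotactically illegal
jfja — violates constraint 2: syllable 1 onset /jfj/ has 3 consonants (> 2) → phonotactically illegal
vjovj.leb — violates constraint 1: syllable 1 coda /vj/: /v/ (fricative, 2) → /j/ (glide, 5) does not fall → phonotactically illegal
rob.dup — σ1 onset /r/, coda /b/ ok; σ2 onset /d/, coda /p/ ok → phonotactically legal

rob.dup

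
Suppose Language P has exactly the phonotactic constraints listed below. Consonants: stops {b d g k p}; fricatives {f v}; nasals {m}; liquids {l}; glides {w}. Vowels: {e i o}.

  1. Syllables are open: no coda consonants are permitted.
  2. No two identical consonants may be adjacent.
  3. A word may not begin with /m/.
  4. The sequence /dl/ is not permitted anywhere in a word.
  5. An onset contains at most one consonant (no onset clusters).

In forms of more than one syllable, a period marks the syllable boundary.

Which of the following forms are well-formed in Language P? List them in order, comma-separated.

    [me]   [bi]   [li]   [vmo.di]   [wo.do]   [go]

[bi], [li], [wo.do], [go]

[me] — violates constraint 3: word begins with /m/ → ill-formed
[bi] — σ1 onset /b/, coda /∅/ ok → well-formed
[li] — σ1 onset /l/, coda /∅/ ok → well-formed
[vmo.di] — violates constraint 5: syllable 1 onset /vm/ has 2 consonants (> 1) → ill-formed
[wo.do] — σ1 onset /w/, coda /∅/ ok; σ2 onset /d/, coda /∅/ ok → well-formed
[go] — σ1 onset /g/, coda /∅/ ok → well-formed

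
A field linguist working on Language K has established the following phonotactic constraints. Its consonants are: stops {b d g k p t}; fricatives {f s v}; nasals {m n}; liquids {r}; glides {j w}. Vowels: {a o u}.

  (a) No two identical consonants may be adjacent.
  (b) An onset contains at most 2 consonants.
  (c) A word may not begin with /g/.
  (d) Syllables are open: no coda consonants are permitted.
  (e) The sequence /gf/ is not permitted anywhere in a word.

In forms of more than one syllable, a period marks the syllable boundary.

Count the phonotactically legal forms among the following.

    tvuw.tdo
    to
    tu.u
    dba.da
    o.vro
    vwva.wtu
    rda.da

5

tvuw.tdo — violates constraint (d): syllable 1 coda /w/ has 1 consonant (> 0) → phonotactically illegal
to — σ1 onset /t/, coda /∅/ ok → phonotactically legal
tu.u — σ1 onset /t/, coda /∅/ ok; σ2 onset /∅/, coda /∅/ ok → phonotactically legal
dba.da — σ1 onset /db/ (2C), coda /∅/ ok; σ2 onset /d/, coda /∅/ ok → phonotactically legal
o.vro — σ1 onset /∅/, coda /∅/ ok; σ2 onset /vr/ (2C), coda /∅/ ok → phonotactically legal
vwva.wtu — violates constraint (b): syllable 1 onset /vwv/ has 3 consonants (> 2) → phonotactically illegal
rda.da — σ1 onset /rd/ (2C), coda /∅/ ok; σ2 onset /d/, coda /∅/ ok → phonotactically legal
Phonotactically legal: to, tu.u, dba.da, o.vro, rda.da → 5.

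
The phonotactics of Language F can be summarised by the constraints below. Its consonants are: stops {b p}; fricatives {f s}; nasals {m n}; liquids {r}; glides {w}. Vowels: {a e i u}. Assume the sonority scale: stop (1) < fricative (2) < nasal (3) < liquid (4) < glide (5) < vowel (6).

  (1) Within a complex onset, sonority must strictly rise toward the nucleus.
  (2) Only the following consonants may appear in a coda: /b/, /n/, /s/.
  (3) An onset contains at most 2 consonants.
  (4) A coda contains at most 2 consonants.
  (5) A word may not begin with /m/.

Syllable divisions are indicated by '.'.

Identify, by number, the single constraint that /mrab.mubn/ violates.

/mrab.mubn/: word begins with /m/.
This is a violation of constraint 5: "A word may not begin with /m/."
The remaining constraints (1, 2, 3, 4) are satisfied.

5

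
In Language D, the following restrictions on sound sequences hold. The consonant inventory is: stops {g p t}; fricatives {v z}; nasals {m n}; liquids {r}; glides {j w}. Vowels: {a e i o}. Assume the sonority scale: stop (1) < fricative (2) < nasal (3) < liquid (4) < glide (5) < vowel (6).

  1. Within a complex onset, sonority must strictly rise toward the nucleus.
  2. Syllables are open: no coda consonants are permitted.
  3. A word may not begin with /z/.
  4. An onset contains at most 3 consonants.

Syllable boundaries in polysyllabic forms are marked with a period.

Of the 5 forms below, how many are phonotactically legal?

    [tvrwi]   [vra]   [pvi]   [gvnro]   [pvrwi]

2

[tvrwi] — violates constraint 4: syllable 1 onset /tvrw/ has 4 consonants (> 3) → phonotactically illegal
[vra] — σ1 onset /vr/ (2→4 rises), coda /∅/ ok → phonotactically legal
[pvi] — σ1 onset /pv/ (1→2 rises), coda /∅/ ok → phonotactically legal
[gvnro] — violates constraint 4: syllable 1 onset /gvnr/ has 4 consonants (> 3) → phonotactically illegal
[pvrwi] — violates constraint 4: syllable 1 onset /pvrw/ has 4 consonants (> 3) → phonotactically illegal
Phonotactically legal: [vra], [pvi] → 2.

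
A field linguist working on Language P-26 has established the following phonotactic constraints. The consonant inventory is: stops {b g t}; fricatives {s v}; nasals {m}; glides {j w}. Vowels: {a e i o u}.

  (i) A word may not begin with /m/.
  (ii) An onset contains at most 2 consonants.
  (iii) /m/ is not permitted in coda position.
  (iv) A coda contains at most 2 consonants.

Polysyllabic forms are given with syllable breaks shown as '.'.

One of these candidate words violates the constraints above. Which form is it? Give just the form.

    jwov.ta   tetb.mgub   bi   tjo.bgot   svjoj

svjoj

jwov.ta — σ1 onset /jw/ (2C), coda /v/ ok; σ2 onset /t/, coda /∅/ ok → well-formed
tetb.mgub — σ1 onset /t/, coda /tb/ (2C) ok; σ2 onset /mg/ (2C), coda /b/ ok → well-formed
bi — σ1 onset /b/, coda /∅/ ok → well-formed
tjo.bgot — σ1 onset /tj/ (2C), coda /∅/ ok; σ2 onset /bg/ (2C), coda /t/ ok → well-formed
svjoj — violates constraint (ii): syllable 1 onset /svj/ has 3 consonants (> 2) → ill-formed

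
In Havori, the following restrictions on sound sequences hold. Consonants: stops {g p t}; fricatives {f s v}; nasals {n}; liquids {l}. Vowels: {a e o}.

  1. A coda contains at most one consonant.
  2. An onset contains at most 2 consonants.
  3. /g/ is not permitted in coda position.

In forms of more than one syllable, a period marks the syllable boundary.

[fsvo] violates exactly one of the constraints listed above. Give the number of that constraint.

[fsvo]: syllable 1 onset /fsv/ has 3 consonants (> 2).
This is a violation of constraint 2: "An onset contains at most 2 consonants."
The remaining constraints (1, 3) are satisfied.

2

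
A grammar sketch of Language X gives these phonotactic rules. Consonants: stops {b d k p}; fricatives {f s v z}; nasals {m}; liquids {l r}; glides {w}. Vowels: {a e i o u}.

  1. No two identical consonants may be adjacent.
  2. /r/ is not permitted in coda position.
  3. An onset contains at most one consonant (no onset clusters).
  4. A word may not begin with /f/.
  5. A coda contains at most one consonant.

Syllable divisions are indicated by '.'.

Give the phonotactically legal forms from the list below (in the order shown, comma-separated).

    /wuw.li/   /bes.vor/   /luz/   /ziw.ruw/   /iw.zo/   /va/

/wuw.li/, /luz/, /ziw.ruw/, /iw.zo/, /va/

/wuw.li/ — σ1 onset /w/, coda /w/ ok; σ2 onset /l/, coda /∅/ ok → phonotactically legal
/bes.vor/ — violates constraint 2: syllable 2 coda contains /r/ → phonotactically illegal
/luz/ — σ1 onset /l/, coda /z/ ok → phonotactically legal
/ziw.ruw/ — σ1 onset /z/, coda /w/ ok; σ2 onset /r/, coda /w/ ok → phonotactically legal
/iw.zo/ — σ1 onset /∅/, coda /w/ ok; σ2 onset /z/, coda /∅/ ok → phonotactically legal
/va/ — σ1 onset /v/, coda /∅/ ok → phonotactically legal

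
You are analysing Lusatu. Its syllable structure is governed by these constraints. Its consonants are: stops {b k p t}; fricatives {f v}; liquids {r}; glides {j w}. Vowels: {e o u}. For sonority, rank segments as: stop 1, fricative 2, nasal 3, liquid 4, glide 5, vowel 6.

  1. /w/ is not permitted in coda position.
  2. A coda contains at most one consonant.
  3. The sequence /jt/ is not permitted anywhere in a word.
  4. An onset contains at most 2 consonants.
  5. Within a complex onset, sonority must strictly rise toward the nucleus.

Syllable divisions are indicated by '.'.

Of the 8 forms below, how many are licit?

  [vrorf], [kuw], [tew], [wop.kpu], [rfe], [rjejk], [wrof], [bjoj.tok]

[vrorf] — violates constraint 2: syllable 1 coda /rf/ has 2 consonants (> 1) → illicit
[kuw] — violates constraint 1: syllable 1 coda contains /w/ → illicit
[tew] — violates constraint 1: syllable 1 coda contains /w/ → illicit
[wop.kpu] — violates constraint 5: syllable 2 onset /kp/: /k/ (stop, 1) → /p/ (stop, 1) does not rise → illicit
[rfe] — violates constraint 5: syllable 1 onset /rf/: /r/ (liquid, 4) → /f/ (fricative, 2) does not rise → illicit
[rjejk] — violates constraint 2: syllable 1 coda /jk/ has 2 consonants (> 1) → illicit
[wrof] — violates constraint 5: syllable 1 onset /wr/: /w/ (glide, 5) → /r/ (liquid, 4) does not rise → illicit
[bjoj.tok] — violates constraint 3: contains banned sequence /jt/ → illicit
No form is licit → 0.

0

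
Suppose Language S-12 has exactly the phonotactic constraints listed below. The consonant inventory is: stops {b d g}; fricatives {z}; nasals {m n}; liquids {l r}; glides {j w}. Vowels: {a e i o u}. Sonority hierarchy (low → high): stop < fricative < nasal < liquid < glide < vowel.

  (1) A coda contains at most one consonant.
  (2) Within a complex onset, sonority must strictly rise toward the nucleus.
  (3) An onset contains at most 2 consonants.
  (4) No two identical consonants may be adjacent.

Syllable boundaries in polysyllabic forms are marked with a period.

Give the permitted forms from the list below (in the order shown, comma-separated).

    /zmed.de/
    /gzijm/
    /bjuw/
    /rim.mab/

/zmed.de/ — violates constraint 4: adjacent identical consonants /dd/ → not permitted
/gzijm/ — violates constraint 1: syllable 1 coda /jm/ has 2 consonants (> 1) → not permitted
/bjuw/ — σ1 onset /bj/ (1→5 rises), coda /w/ ok → permitted
/rim.mab/ — violates constraint 4: adjacent identical consonants /mm/ → not permitted

/bjuw/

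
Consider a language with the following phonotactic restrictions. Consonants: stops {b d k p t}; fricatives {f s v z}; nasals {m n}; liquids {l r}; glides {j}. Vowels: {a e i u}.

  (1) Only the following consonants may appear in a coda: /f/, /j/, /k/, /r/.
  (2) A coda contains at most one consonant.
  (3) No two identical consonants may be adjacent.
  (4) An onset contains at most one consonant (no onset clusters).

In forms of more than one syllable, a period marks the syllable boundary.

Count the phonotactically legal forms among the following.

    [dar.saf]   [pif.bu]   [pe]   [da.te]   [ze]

5

[dar.saf] — σ1 onset /d/, coda /r/ ok; σ2 onset /s/, coda /f/ ok → phonotactically legal
[pif.bu] — σ1 onset /p/, coda /f/ ok; σ2 onset /b/, coda /∅/ ok → phonotactically legal
[pe] — σ1 onset /p/, coda /∅/ ok → phonotactically legal
[da.te] — σ1 onset /d/, coda /∅/ ok; σ2 onset /t/, coda /∅/ ok → phonotactically legal
[ze] — σ1 onset /z/, coda /∅/ ok → phonotactically legal
Phonotactically legal: [dar.saf], [pif.bu], [pe], [da.te], [ze] → 5.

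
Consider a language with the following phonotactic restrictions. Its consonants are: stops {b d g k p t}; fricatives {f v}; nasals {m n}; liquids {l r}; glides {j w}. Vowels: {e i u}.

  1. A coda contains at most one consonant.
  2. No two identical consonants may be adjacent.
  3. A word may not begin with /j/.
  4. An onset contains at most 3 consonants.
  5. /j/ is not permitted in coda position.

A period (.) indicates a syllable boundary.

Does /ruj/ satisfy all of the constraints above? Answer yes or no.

no

/ruj/ — violates constraint 5: syllable 1 coda contains /j/ → ill-formed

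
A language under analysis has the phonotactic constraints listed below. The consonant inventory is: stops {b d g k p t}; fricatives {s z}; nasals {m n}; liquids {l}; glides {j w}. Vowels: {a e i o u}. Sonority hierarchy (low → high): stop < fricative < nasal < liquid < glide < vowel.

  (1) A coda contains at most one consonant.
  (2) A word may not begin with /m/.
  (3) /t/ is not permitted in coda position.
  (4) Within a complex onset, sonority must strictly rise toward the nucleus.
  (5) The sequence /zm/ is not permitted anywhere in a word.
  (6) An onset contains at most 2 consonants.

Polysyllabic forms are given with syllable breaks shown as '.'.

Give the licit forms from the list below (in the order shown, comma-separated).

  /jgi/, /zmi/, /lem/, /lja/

/lem/, /lja/

/jgi/ — violates constraint 4: syllable 1 onset /jg/: /j/ (glide, 5) → /g/ (stop, 1) does not rise → illicit
/zmi/ — violates constraint 5: contains banned sequence /zm/ → illicit
/lem/ — σ1 onset /l/, coda /m/ ok → licit
/lja/ — σ1 onset /lj/ (4→5 rises), coda /∅/ ok → licit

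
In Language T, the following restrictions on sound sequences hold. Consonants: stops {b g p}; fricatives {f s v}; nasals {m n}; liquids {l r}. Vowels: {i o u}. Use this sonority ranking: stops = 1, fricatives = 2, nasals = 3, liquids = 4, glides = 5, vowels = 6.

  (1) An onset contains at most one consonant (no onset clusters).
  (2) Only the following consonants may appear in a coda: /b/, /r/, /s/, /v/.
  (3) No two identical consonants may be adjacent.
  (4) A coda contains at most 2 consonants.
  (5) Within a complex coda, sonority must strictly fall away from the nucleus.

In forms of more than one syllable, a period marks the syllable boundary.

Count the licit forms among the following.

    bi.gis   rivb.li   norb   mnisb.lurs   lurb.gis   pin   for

5

bi.gis — σ1 onset /b/, coda /∅/ ok; σ2 onset /g/, coda /s/ ok → licit
rivb.li — σ1 onset /r/, coda /vb/ (2→1 falls) ok; σ2 onset /l/, coda /∅/ ok → licit
norb — σ1 onset /n/, coda /rb/ (4→1 falls) ok → licit
mnisb.lurs — violates constraint 1: syllable 1 onset /mn/ has 2 consonants (> 1) → illicit
lurb.gis — σ1 onset /l/, coda /rb/ (4→1 falls) ok; σ2 onset /g/, coda /s/ ok → licit
pin — violates constraint 2: syllable 1 coda contains /n/, which is not a licensed coda consonant → illicit
for — σ1 onset /f/, coda /r/ ok → licit
Licit: bi.gis, rivb.li, norb, lurb.gis, for → 5.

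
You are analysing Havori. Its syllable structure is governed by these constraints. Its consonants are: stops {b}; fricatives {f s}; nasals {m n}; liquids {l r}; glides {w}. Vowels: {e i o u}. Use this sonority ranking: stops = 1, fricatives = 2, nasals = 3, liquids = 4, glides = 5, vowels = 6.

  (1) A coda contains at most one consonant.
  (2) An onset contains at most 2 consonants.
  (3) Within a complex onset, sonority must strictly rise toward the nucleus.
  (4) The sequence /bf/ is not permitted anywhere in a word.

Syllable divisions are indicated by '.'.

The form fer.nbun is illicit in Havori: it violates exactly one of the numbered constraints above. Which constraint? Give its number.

fer.nbun: syllable 2 onset /nb/: /n/ (nasal, 3) → /b/ (stop, 1) does not rise.
This is a violation of constraint 3: "Within a complex onset, sonority must strictly rise toward the nucleus."
The remaining constraints (1, 2, 4) are satisfied.

3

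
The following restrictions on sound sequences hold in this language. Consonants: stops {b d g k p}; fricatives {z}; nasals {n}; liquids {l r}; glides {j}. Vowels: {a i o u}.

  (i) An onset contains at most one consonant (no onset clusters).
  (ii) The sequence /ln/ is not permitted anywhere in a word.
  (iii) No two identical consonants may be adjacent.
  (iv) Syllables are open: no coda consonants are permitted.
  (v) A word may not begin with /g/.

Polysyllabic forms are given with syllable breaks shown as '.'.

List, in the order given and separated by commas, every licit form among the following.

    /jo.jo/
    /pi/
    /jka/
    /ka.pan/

/jo.jo/ — σ1 onset /j/, coda /∅/ ok; σ2 onset /j/, coda /∅/ ok → licit
/pi/ — σ1 onset /p/, coda /∅/ ok → licit
/jka/ — violates constraint (i): syllable 1 onset /jk/ has 2 consonants (> 1) → illicit
/ka.pan/ — violates constraint (iv): syllable 2 coda /n/ has 1 consonant (> 0) → illicit

/jo.jo/, /pi/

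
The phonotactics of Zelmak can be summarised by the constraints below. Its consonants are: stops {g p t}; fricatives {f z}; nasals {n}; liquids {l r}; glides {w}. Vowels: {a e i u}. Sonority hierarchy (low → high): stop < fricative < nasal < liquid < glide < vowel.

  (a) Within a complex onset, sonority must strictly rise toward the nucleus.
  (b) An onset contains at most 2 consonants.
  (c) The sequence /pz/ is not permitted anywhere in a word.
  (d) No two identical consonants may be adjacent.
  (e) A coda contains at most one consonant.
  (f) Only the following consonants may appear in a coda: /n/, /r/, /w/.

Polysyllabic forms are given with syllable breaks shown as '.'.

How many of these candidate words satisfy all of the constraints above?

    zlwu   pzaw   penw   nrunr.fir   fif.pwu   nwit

zlwu — violates constraint (b): syllable 1 onset /zlw/ has 3 consonants (> 2) → not permitted
pzaw — violates constraint (c): contains banned sequence /pz/ → not permitted
penw — violates constraint (e): syllable 1 coda /nw/ has 2 consonants (> 1) → not permitted
nrunr.fir — violates constraint (e): syllable 1 coda /nr/ has 2 consonants (> 1) → not permitted
fif.pwu — violates constraint (f): syllable 1 coda contains /f/, which is not a licensed coda consonant → not permitted
nwit — violates constraint (f): syllable 1 coda contains /t/, which is not a licensed coda consonant → not permitted
No form is permitted → 0.

0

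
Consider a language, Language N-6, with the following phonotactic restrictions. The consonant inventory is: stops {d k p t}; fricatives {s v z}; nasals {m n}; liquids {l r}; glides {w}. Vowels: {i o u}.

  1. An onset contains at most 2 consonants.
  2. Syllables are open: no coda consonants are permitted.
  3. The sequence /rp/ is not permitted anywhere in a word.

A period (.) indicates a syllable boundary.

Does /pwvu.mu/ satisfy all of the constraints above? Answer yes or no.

no

/pwvu.mu/ — violates constraint 1: syllable 1 onset /pwv/ has 3 consonants (> 2) → illicit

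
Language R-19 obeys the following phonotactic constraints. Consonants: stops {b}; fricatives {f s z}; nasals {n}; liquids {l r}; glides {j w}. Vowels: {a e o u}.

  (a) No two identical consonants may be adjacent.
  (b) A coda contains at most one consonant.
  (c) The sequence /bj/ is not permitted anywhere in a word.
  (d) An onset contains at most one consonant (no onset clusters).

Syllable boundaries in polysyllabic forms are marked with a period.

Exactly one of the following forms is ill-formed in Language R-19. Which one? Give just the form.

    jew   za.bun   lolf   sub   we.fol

lolf

jew — σ1 onset /j/, coda /w/ ok → well-formed
za.bun — σ1 onset /z/, coda /∅/ ok; σ2 onset /b/, coda /n/ ok → well-formed
lolf — violates constraint (b): syllable 1 coda /lf/ has 2 consonants (> 1) → ill-formed
sub — σ1 onset /s/, coda /b/ ok → well-formed
we.fol — σ1 onset /w/, coda /∅/ ok; σ2 onset /f/, coda /l/ ok → well-formed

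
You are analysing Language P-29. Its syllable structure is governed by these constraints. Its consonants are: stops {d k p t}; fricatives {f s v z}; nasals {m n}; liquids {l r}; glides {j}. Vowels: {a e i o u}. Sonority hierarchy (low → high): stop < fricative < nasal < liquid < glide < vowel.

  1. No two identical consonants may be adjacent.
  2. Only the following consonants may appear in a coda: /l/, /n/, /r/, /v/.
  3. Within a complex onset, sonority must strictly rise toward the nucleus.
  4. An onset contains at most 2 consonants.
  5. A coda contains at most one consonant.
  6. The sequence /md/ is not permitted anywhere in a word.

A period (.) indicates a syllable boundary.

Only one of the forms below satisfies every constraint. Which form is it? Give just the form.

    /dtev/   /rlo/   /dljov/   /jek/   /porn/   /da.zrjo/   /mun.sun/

/dtev/ — violates constraint 3: syllable 1 onset /dt/: /d/ (stop, 1) → /t/ (stop, 1) does not rise → ill-formed
/rlo/ — violates constraint 3: syllable 1 onset /rl/: /r/ (liquid, 4) → /l/ (liquid, 4) does not rise → ill-formed
/dljov/ — violates constraint 4: syllable 1 onset /dlj/ has 3 consonants (> 2) → ill-formed
/jek/ — violates constraint 2: syllable 1 coda contains /k/, which is not a licensed coda consonant → ill-formed
/porn/ — violates constraint 5: syllable 1 coda /rn/ has 2 consonants (> 1) → ill-formed
/da.zrjo/ — violates constraint 4: syllable 2 onset /zrj/ has 3 consonants (> 2) → ill-formed
/mun.sun/ — σ1 onset /m/, coda /n/ ok; σ2 onset /s/, coda /n/ ok → well-formed

/mun.sun/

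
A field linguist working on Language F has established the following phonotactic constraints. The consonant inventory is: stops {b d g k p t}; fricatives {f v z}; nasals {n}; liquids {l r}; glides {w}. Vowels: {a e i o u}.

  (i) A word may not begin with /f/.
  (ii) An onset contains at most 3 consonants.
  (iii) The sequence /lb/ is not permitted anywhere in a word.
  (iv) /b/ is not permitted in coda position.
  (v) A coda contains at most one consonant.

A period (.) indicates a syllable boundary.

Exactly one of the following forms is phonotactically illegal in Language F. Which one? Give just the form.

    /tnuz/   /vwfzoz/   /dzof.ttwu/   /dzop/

/tnuz/ — σ1 onset /tn/ (2C), coda /z/ ok → phonotactically legal
/vwfzoz/ — violates constraint (ii): syllable 1 onset /vwfz/ has 4 consonants (> 3) → phonotactically illegal
/dzof.ttwu/ — σ1 onset /dz/ (2C), coda /f/ ok; σ2 onset /ttw/ (3C), coda /∅/ ok → phonotactically legal
/dzop/ — σ1 onset /dz/ (2C), coda /p/ ok → phonotactically legal

/vwfzoz/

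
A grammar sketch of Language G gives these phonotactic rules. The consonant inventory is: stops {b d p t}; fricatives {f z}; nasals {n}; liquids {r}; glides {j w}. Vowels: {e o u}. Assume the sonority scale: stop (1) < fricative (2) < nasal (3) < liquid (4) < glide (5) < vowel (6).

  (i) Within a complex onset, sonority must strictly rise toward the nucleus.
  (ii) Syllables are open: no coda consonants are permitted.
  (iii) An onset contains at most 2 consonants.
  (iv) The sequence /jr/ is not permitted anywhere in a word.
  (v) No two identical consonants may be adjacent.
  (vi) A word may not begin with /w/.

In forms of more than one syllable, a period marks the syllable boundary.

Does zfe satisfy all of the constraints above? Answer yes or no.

no

zfe — violates constraint (i): syllable 1 onset /zf/: /z/ (fricative, 2) → /f/ (fricative, 2) does not rise → ill-formed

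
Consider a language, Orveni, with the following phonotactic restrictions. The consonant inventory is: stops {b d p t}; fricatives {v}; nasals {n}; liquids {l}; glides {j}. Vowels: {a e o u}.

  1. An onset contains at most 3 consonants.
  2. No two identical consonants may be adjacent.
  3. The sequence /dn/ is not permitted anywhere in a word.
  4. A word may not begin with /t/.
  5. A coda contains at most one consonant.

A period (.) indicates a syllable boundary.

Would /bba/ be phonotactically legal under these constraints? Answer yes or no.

/bba/ — violates constraint 2: adjacent identical consonants /bb/ → phonotactically illegal

no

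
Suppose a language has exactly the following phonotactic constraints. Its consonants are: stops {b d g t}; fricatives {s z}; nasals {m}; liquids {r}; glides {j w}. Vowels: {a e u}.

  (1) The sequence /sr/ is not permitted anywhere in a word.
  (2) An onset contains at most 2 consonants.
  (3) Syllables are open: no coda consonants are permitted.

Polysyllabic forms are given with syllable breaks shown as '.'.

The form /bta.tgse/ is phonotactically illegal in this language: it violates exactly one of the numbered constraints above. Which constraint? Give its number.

2

/bta.tgse/: syllable 2 onset /tgs/ has 3 consonants (> 2).
This is a violation of constraint 2: "An onset contains at most 2 consonants."
The remaining constraints (1, 3) are satisfied.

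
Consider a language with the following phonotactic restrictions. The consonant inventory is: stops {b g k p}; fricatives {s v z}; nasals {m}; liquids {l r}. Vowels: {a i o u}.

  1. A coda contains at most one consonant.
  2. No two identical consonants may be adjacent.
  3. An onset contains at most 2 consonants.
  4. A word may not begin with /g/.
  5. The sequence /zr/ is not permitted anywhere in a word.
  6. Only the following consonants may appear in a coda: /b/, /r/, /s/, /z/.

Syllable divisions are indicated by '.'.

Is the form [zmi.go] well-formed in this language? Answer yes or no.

yes

[zmi.go] — σ1 onset /zm/ (2C), coda /∅/ ok; σ2 onset /g/, coda /∅/ ok → well-formed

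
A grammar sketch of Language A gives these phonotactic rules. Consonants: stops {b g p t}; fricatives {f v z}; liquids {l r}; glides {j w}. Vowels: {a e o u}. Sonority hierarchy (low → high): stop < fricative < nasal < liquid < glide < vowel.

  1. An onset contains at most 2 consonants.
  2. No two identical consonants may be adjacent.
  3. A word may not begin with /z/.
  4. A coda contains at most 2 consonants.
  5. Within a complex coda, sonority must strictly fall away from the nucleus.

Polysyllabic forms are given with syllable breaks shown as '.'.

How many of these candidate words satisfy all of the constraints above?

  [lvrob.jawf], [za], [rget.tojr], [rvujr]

[lvrob.jawf] — violates constraint 1: syllable 1 onset /lvr/ has 3 consonants (> 2) → ill-formed
[za] — violates constraint 3: word begins with /z/ → ill-formed
[rget.tojr] — violates constraint 2: adjacent identical consonants /tt/ → ill-formed
[rvujr] — σ1 onset /rv/ (2C), coda /jr/ (5→4 falls) ok → well-formed
Well-formed: [rvujr] → 1.

1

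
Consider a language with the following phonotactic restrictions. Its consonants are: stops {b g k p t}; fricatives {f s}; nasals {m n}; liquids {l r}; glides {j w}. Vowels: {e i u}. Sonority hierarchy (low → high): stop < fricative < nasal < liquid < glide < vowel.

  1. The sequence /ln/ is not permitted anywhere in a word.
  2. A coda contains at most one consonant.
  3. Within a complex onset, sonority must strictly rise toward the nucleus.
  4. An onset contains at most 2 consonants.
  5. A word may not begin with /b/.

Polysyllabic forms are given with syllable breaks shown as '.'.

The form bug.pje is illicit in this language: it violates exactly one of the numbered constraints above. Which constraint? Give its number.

bug.pje: word begins with /b/.
This is a violation of constraint 5: "A word may not begin with /b/."
The remaining constraints (1, 2, 3, 4) are satisfied.

5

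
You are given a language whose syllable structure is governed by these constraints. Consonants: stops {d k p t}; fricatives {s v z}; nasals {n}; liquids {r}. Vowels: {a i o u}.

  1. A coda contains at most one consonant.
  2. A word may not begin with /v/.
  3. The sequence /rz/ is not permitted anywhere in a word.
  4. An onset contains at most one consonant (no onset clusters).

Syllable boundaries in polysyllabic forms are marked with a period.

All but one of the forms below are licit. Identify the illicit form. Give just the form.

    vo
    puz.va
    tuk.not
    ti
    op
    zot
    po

vo — violates constraint 2: word begins with /v/ → illicit
puz.va — σ1 onset /p/, coda /z/ ok; σ2 onset /v/, coda /∅/ ok → licit
tuk.not — σ1 onset /t/, coda /k/ ok; σ2 onset /n/, coda /t/ ok → licit
ti — σ1 onset /t/, coda /∅/ ok → licit
op — σ1 onset /∅/, coda /p/ ok → licit
zot — σ1 onset /z/, coda /t/ ok → licit
po — σ1 onset /p/, coda /∅/ ok → licit

vo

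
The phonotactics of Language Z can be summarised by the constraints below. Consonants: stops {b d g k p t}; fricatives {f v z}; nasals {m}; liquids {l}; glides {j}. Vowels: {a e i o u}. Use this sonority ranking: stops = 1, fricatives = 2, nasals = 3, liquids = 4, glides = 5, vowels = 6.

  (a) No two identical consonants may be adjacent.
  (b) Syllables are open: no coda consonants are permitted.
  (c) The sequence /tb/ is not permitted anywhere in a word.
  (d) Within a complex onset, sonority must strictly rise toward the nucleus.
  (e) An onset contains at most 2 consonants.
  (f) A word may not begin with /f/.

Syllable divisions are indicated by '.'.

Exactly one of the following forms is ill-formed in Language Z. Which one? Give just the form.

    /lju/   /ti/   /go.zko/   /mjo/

/lju/ — σ1 onset /lj/ (4→5 rises), coda /∅/ ok → well-formed
/ti/ — σ1 onset /t/, coda /∅/ ok → well-formed
/go.zko/ — violates constraint (d): syllable 2 onset /zk/: /z/ (fricative, 2) → /k/ (stop, 1) does not rise → ill-formed
/mjo/ — σ1 onset /mj/ (3→5 rises), coda /∅/ ok → well-formed

/go.zko/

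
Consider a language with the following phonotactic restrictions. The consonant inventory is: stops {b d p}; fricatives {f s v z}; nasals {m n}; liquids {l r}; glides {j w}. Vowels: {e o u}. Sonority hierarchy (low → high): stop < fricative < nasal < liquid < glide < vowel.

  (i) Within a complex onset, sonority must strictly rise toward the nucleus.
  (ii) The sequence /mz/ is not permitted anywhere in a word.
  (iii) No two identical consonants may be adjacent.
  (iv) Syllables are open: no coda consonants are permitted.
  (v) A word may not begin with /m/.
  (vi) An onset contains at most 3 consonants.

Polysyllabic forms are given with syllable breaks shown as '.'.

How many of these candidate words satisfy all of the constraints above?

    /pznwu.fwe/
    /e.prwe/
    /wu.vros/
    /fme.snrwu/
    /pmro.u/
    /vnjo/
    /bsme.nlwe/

/pznwu.fwe/ — violates constraint (vi): syllable 1 onset /pznw/ has 4 consonants (> 3) → phonotactically illegal
/e.prwe/ — σ1 onset /∅/, coda /∅/ ok; σ2 onset /prw/ (1→4→5 rises), coda /∅/ ok → phonotactically legal
/wu.vros/ — violates constraint (iv): syllable 2 coda /s/ has 1 consonant (> 0) → phonotactically illegal
/fme.snrwu/ — violates constraint (vi): syllable 2 onset /snrw/ has 4 consonants (> 3) → phonotactically illegal
/pmro.u/ — σ1 onset /pmr/ (1→3→4 rises), coda /∅/ ok; σ2 onset /∅/, coda /∅/ ok → phonotactically legal
/vnjo/ — σ1 onset /vnj/ (2→3→5 rises), coda /∅/ ok → phonotactically legal
/bsme.nlwe/ — σ1 onset /bsm/ (1→2→3 rises), coda /∅/ ok; σ2 onset /nlw/ (3→4→5 rises), coda /∅/ ok → phonotactically legal
Phonotactically legal: /e.prwe/, /pmro.u/, /vnjo/, /bsme.nlwe/ → 4.

4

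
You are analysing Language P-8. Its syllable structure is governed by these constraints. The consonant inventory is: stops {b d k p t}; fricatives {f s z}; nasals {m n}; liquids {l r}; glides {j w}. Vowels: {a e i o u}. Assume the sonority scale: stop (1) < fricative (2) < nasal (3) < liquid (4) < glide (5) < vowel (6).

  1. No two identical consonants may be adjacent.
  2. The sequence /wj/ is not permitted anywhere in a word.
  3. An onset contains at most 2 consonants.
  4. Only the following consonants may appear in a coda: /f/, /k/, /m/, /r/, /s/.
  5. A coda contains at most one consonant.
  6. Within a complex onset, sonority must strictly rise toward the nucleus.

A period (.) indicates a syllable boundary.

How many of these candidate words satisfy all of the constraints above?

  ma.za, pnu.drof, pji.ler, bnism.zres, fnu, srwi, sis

ma.za — σ1 onset /m/, coda /∅/ ok; σ2 onset /z/, coda /∅/ ok → phonotactically legal
pnu.drof — σ1 onset /pn/ (1→3 rises), coda /∅/ ok; σ2 onset /dr/ (1→4 rises), coda /f/ ok → phonotactically legal
pji.ler — σ1 onset /pj/ (1→5 rises), coda /∅/ ok; σ2 onset /l/, coda /r/ ok → phonotactically legal
bnism.zres — violates constraint 5: syllable 1 coda /sm/ has 2 consonants (> 1) → phonotactically illegal
fnu — σ1 onset /fn/ (2→3 rises), coda /∅/ ok → phonotactically legal
srwi — violates constraint 3: syllable 1 onset /srw/ has 3 consonants (> 2) → phonotactically illegal
sis — σ1 onset /s/, coda /s/ ok → phonotactically legal
Phonotactically legal: ma.za, pnu.drof, pji.ler, fnu, sis → 5.

5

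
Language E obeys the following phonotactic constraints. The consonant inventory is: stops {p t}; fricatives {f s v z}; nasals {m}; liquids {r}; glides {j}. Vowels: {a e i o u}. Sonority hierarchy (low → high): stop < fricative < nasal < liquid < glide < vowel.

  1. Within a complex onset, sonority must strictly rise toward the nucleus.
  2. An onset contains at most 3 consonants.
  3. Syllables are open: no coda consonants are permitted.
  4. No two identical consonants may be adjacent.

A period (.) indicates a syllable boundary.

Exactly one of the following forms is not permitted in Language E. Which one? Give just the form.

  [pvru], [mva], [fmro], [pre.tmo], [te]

[mva]

[pvru] — σ1 onset /pvr/ (1→2→4 rises), coda /∅/ ok → permitted
[mva] — violates constraint 1: syllable 1 onset /mv/: /m/ (nasal, 3) → /v/ (fricative, 2) does not rise → not permitted
[fmro] — σ1 onset /fmr/ (2→3→4 rises), coda /∅/ ok → permitted
[pre.tmo] — σ1 onset /pr/ (1→4 rises), coda /∅/ ok; σ2 onset /tm/ (1→3 rises), coda /∅/ ok → permitted
[te] — σ1 onset /t/, coda /∅/ ok → permitted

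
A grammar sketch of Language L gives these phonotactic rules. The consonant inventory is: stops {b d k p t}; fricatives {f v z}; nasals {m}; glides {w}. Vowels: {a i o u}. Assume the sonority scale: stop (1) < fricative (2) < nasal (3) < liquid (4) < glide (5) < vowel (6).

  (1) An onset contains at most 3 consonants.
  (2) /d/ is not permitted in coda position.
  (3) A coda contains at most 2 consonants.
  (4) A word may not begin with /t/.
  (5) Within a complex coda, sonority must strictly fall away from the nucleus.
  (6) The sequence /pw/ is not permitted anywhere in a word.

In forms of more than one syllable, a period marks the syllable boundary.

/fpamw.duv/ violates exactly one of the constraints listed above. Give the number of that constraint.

/fpamw.duv/: syllable 1 coda /mw/: /m/ (nasal, 3) → /w/ (glide, 5) does not fall.
This is a violation of constraint 5: "Within a complex coda, sonority must strictly fall away from the nucleus."
The remaining constraints (1, 2, 3, 4, 6) are satisfied.

5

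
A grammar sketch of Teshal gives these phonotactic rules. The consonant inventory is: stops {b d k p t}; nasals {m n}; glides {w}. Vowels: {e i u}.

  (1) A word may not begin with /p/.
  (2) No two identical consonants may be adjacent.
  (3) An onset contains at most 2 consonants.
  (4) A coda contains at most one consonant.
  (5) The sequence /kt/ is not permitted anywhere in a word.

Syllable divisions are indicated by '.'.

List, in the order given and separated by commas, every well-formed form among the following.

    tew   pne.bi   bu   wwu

tew, bu

tew — σ1 onset /t/, coda /w/ ok → well-formed
pne.bi — violates constraint 1: word begins with /p/ → ill-formed
bu — σ1 onset /b/, coda /∅/ ok → well-formed
wwu — violates constraint 2: adjacent identical consonants /ww/ → ill-formed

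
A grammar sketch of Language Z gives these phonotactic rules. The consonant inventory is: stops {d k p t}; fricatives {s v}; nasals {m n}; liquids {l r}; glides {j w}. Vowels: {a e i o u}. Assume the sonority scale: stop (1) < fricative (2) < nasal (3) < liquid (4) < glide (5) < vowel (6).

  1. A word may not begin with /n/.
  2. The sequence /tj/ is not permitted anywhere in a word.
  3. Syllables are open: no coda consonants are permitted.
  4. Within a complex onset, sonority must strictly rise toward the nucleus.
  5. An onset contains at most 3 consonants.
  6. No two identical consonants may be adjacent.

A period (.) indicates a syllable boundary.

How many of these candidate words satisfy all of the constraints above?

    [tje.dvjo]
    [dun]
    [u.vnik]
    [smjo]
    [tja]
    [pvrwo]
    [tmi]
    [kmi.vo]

3

[tje.dvjo] — violates constraint 2: contains banned sequence /tj/ → ill-formed
[dun] — violates constraint 3: syllable 1 coda /n/ has 1 consonant (> 0) → ill-formed
[u.vnik] — violates constraint 3: syllable 2 coda /k/ has 1 consonant (> 0) → ill-formed
[smjo] — σ1 onset /smj/ (2→3→5 rises), coda /∅/ ok → well-formed
[tja] — violates constraint 2: contains banned sequence /tj/ → ill-formed
[pvrwo] — violates constraint 5: syllable 1 onset /pvrw/ has 4 consonants (> 3) → ill-formed
[tmi] — σ1 onset /tm/ (1→3 rises), coda /∅/ ok → well-formed
[kmi.vo] — σ1 onset /km/ (1→3 rises), coda /∅/ ok; σ2 onset /v/, coda /∅/ ok → well-formed
Well-formed: [smjo], [tmi], [kmi.vo] → 3.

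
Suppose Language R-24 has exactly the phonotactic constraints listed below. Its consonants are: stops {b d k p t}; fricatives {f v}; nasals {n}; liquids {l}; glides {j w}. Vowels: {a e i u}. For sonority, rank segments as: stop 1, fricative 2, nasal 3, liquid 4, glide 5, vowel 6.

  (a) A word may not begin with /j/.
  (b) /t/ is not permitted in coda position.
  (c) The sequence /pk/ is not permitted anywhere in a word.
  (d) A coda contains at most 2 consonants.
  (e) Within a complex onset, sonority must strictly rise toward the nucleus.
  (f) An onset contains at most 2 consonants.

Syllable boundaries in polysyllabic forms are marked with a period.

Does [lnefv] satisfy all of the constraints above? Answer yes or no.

no

[lnefv] — violates constraint (e): syllable 1 onset /ln/: /l/ (liquid, 4) → /n/ (nasal, 3) does not rise → not permitted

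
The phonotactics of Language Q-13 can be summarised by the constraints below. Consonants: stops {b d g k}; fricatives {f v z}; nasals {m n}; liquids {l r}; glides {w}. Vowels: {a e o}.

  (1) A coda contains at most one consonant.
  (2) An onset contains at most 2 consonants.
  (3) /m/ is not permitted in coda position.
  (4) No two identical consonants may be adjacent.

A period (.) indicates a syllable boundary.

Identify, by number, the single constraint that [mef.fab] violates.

[mef.fab]: adjacent identical consonants /ff/.
This is a violation of constraint 4: "No two identical consonants may be adjacent."
The remaining constraints (1, 2, 3) are satisfied.

4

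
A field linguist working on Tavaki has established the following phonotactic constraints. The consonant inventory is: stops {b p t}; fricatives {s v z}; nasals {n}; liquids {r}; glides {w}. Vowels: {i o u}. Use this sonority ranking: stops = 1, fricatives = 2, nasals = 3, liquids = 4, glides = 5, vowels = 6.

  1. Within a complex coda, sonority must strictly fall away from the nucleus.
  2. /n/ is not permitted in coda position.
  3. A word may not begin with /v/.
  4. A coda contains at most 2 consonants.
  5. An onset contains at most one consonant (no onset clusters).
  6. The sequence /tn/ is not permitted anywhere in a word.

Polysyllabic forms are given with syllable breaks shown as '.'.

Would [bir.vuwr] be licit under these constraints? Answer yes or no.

[bir.vuwr] — σ1 onset /b/, coda /r/ ok; σ2 onset /v/, coda /wr/ (5→4 falls) ok → licit

yes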